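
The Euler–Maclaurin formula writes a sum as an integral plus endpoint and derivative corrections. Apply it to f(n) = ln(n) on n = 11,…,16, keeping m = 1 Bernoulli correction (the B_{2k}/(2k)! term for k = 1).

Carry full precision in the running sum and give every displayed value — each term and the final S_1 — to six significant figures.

∫_11^16 ln(x) dx evaluates to 12.9846.
½[f(11) + f(16)] = ½[2.39790 + 2.77259] = 2.58524.
Integral + boundary = 15.5698.
Order-1 term: 1/12 · (0.0625000 − 0.0909091) = -0.00236742.

S_1 ≈ 15.5674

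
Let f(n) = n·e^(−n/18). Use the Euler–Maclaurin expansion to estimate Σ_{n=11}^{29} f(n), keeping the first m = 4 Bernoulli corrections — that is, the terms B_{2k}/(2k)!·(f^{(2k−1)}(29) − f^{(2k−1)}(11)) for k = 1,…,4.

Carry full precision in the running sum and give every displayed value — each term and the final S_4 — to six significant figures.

∫_11^29 x·e^(−x/18) dx evaluates to 114.397.
½[f(11) + f(29)] = ½[5.97022 + 5.79030] = 5.88026.
Running total after boundary: 120.277.
Correction k=1: B_{2}/2! · (f^{(1)}(29) − f^{(1)}(11)) = 1/12 · (-0.122018 − 0.211068) = -0.0277572.
Partial sum through k=1: 120.250.
Correction k=2: B_{4}/4! · (f^{(3)}(29) − f^{(3)}(11)) = −1/720 · (0.000855906 − 0.00400174) = 4.36921e-06.
Partial sum through k=2: 120.250.
Correction k=3: B_{6}/6! · (f^{(5)}(29) − f^{(5)}(11)) = 1/30240 · (6.44571e-06 − 2.26915e-05) = -5.37227e-10.
Partial sum through k=3: 120.250.
Correction k=4: B_{8}/8! · (f^{(7)}(29) − f^{(7)}(11)) = −1/1209600 · (3.16350e-08 − 1.01950e-07) = 5.81310e-14.

S_4 ≈ 120.250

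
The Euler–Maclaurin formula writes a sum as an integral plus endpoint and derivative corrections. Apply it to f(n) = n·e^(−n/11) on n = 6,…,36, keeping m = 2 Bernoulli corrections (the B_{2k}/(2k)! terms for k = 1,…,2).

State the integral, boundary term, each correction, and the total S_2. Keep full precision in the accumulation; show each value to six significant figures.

Integral: ∫_6^36 x·e^(−x/11) dx = 88.7853.
½[f(6) + f(36)] = ½[3.47747 + 1.36450] = 2.42099.
Running total after boundary: 91.2063.
Order-1 term: 1/12 · (-0.0861430 − 0.263445) = -0.0291323.
Running total after k=1: 91.1772.
Order-2 term: −1/720 · (-8.54311e-05 − 0.0117570) = 1.64479e-05.

S_2 ≈ 91.1772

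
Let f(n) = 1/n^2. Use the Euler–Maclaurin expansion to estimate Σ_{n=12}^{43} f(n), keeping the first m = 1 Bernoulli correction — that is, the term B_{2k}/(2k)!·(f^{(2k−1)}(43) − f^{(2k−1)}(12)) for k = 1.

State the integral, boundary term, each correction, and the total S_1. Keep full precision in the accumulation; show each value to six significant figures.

The integral term ∫_12^43 1/x^2 dx = 0.0600775.
½[f(12) + f(43)] = ½[0.00694444 + 0.000540833] = 0.00374264.
Running total after boundary: 0.0638202.
k=1: B_{2}/(2)! × [f^{(1)}(43) − f^{(1)}(12)] = 1/12 × (-2.51550e-05 − (-0.00115741)) = 9.43544e-05.

S_1 ≈ 0.0639145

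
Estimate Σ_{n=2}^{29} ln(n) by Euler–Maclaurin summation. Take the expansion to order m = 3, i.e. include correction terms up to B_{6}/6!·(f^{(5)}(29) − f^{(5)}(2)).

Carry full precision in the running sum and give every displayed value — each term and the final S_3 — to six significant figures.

∫_2^29 ln(x) dx evaluates to 69.2653.
½[f(2) + f(29)] = ½[0.693147 + 3.36730] = 2.03022.
So far: 71.2955.
Order-1 term: 1/12 · (0.0344828 − 0.500000) = -0.0387931.
After k=1: 71.2567.
Order-2 term: −1/720 · (8.20042e-05 − 0.250000) = 0.000347108.
After k=2: 71.2571.
Order-3 term: 1/30240 · (1.17010e-06 − 0.750000) = -2.48015e-05.

S_3 ≈ 71.2570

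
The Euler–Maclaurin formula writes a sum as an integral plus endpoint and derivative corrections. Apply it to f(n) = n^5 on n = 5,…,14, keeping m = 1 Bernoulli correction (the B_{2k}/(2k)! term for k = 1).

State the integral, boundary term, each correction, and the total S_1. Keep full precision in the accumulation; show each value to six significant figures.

S_1 ≈ 1.53854e+06

∫_5^14 x^5 dx evaluates to 1.25232e+06.
Boundary: ½(f(5) + f(14)) = ½(3125.00 + 537824) = 270474.
Integral + boundary = 1.52279e+06.
Correction k=1: B_{2}/2! · (f^{(1)}(14) − f^{(1)}(5)) = 1/12 · (192080 − 3125.00) = 15746.2.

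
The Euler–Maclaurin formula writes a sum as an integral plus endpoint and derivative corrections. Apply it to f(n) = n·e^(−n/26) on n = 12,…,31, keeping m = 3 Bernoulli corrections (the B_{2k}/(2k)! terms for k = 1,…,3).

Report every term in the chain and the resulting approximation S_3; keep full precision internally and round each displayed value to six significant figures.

S_3 ≈ 181.386

The integral term ∫_12^31 x·e^(−x/26) dx = 172.933.
½[f(12) + f(31)] = ½[7.56376 + 9.40912] = 8.48644.
So far: 181.419.
Correction k=1: B_{2}/2! · (f^{(1)}(31) − f^{(1)}(12)) = 1/12 · (-0.0583692 − 0.339399) = -0.0331474.
Partial sum through k=1: 181.386.
Correction k=2: B_{4}/4! · (f^{(3)}(31) − f^{(3)}(12)) = −1/720 · (0.000811643 − 0.00236690) = 2.16008e-06.
Partial sum through k=2: 181.386.
Correction k=3: B_{6}/6! · (f^{(5)}(31) − f^{(5)}(12)) = 1/30240 · (2.52904e-06 − 6.25996e-06) = -1.23377e-10.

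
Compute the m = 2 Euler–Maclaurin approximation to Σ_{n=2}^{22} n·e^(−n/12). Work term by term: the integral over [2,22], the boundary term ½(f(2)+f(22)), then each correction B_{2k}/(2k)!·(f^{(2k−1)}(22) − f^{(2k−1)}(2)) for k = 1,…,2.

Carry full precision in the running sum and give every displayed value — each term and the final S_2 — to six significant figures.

S_2 ≈ 79.5133

The integral term ∫_2^22 x·e^(−x/12) dx = 76.9780.
Endpoint term: (f(2) + f(22))/2 = (1.69296 + 3.51735)/2 = 2.60516.
So far: 79.5832.
k=1: B_{2}/(2)! × [f^{(1)}(22) − f^{(1)}(2)] = 1/12 × (-0.133233 − 0.705401) = -0.0698862.
Partial sum through k=1: 79.5133.
k=2: B_{4}/(4)! × [f^{(3)}(22) − f^{(3)}(2)] = −1/720 × (0.00129532 − 0.0166553) = 2.13333e-05.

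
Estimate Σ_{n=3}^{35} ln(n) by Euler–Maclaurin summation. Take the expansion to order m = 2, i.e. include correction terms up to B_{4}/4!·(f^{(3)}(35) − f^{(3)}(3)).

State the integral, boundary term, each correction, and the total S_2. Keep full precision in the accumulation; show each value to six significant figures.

S_2 ≈ 91.4430

∫_3^35 ln(x) dx evaluates to 89.1413.
Endpoint term: (f(3) + f(35))/2 = (1.09861 + 3.55535)/2 = 2.32698.
Integral + boundary = 91.4683.
Correction k=1: B_{2}/2! · (f^{(1)}(35) − f^{(1)}(3)) = 1/12 · (0.0285714 − 0.333333) = -0.0253968.
After k=1: 91.4429.
Correction k=2: B_{4}/4! · (f^{(3)}(35) − f^{(3)}(3)) = −1/720 · (4.66472e-05 − 0.0740741) = 0.000102816.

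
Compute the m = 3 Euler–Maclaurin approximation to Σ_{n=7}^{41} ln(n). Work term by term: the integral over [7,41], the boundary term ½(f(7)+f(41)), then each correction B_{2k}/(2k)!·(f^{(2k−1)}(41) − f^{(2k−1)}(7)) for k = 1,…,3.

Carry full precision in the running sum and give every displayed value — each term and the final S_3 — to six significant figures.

The integral term ∫_7^41 ln(x) dx = 104.635.
Endpoint term: (f(7) + f(41))/2 = (1.94591 + 3.71357)/2 = 2.82974.
Running total after boundary: 107.465.
Order-1 term: 1/12 · (0.0243902 − 0.142857) = -0.00987224.
After k=1: 107.455.
Order-2 term: −1/720 · (2.90187e-05 − 0.00583090) = 8.05817e-06.
After k=2: 107.455.
Order-3 term: 1/30240 · (2.07153e-07 − 0.00142798) = -4.72146e-08.

S_3 ≈ 107.455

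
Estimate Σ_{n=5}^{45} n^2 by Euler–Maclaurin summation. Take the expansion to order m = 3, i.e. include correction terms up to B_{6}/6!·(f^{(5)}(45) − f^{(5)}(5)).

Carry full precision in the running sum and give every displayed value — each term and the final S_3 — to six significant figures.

Integral: ∫_5^45 x^2 dx = 30333.3.
Boundary: ½(f(5) + f(45)) = ½(25.0000 + 2025.00) = 1025.00.
Running total after boundary: 31358.3.
Correction k=1: B_{2}/2! · (f^{(1)}(45) − f^{(1)}(5)) = 1/12 · (90.0000 − 10.0000) = 6.66667.
Partial sum through k=1: 31365.0.
Correction k=2: B_{4}/4! · (f^{(3)}(45) − f^{(3)}(5)) = −1/720 · (0.00000 − 0.00000) = 0.00000.
Partial sum through k=2: 31365.0.
Correction k=3: B_{6}/6! · (f^{(5)}(45) − f^{(5)}(5)) = 1/30240 · (0.00000 − 0.00000) = 0.00000.

S_3 ≈ 31365.0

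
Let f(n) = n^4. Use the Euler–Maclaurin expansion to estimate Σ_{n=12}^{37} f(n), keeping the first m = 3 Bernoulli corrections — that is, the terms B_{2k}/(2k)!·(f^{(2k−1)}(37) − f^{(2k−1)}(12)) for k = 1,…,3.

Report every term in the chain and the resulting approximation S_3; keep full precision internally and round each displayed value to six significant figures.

Integral: ∫_12^37 x^4 dx = 1.38190e+07.
Boundary: ½(f(12) + f(37)) = ½(20736.0 + 1.87416e+06) = 947448.
Integral + boundary = 1.47665e+07.
Correction k=1: B_{2}/2! · (f^{(1)}(37) − f^{(1)}(12)) = 1/12 · (202612 − 6912.00) = 16308.3.
Partial sum through k=1: 1.47828e+07.
Correction k=2: B_{4}/4! · (f^{(3)}(37) − f^{(3)}(12)) = −1/720 · (888.000 − 288.000) = -0.833333.
Partial sum through k=2: 1.47828e+07.
Correction k=3: B_{6}/6! · (f^{(5)}(37) − f^{(5)}(12)) = 1/30240 · (0.00000 − 0.00000) = 0.00000.

S_3 ≈ 1.47828e+07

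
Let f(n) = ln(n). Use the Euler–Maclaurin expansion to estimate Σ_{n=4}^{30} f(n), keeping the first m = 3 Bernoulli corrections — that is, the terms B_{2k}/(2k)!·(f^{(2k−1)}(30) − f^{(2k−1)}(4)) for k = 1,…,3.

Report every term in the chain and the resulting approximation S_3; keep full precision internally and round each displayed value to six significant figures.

S_3 ≈ 72.8665

∫_4^30 ln(x) dx evaluates to 70.4907.
Endpoint term: (f(4) + f(30))/2 = (1.38629 + 3.40120)/2 = 2.39375.
So far: 72.8845.
k=1: B_{2}/(2)! × [f^{(1)}(30) − f^{(1)}(4)] = 1/12 × (0.0333333 − 0.250000) = -0.0180556.
Running total after k=1: 72.8664.
k=2: B_{4}/(4)! × [f^{(3)}(30) − f^{(3)}(4)] = −1/720 × (7.40741e-05 − 0.0312500) = 4.32999e-05.
Running total after k=2: 72.8665.
k=3: B_{6}/(6)! × [f^{(5)}(30) − f^{(5)}(4)] = 1/30240 × (9.87654e-07 − 0.0234375) = -7.75017e-07.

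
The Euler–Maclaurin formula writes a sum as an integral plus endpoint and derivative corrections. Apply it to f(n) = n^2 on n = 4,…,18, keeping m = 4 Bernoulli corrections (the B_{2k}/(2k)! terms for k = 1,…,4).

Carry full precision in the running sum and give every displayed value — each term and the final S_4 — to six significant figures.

S_4 ≈ 2095.00

The integral term ∫_4^18 x^2 dx = 1922.67.
½[f(4) + f(18)] = ½[16.0000 + 324.000] = 170.000.
So far: 2092.67.
k=1: B_{2}/(2)! × [f^{(1)}(18) − f^{(1)}(4)] = 1/12 × (36.0000 − 8.00000) = 2.33333.
Partial sum through k=1: 2095.00.
k=2: B_{4}/(4)! × [f^{(3)}(18) − f^{(3)}(4)] = −1/720 × (0.00000 − 0.00000) = 0.00000.
Partial sum through k=2: 2095.00.
k=3: B_{6}/(6)! × [f^{(5)}(18) − f^{(5)}(4)] = 1/30240 × (0.00000 − 0.00000) = 0.00000.
Partial sum through k=3: 2095.00.
k=4: B_{8}/(8)! × [f^{(7)}(18) − f^{(7)}(4)] = −1/1209600 × (0.00000 − 0.00000) = 0.00000.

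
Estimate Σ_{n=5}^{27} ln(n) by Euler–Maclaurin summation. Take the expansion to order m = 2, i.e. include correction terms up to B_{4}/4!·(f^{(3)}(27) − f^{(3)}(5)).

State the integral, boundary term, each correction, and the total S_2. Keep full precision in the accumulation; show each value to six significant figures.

The integral term ∫_5^27 ln(x) dx = 58.9404.
Endpoint term: (f(5) + f(27))/2 = (1.60944 + 3.29584)/2 = 2.45264.
Running total after boundary: 61.3930.
Correction k=1: B_{2}/2! · (f^{(1)}(27) − f^{(1)}(5)) = 1/12 · (0.0370370 − 0.200000) = -0.0135802.
After k=1: 61.3795.
Correction k=2: B_{4}/4! · (f^{(3)}(27) − f^{(3)}(5)) = −1/720 · (0.000101611 − 0.0160000) = 2.20811e-05.

S_2 ≈ 61.3795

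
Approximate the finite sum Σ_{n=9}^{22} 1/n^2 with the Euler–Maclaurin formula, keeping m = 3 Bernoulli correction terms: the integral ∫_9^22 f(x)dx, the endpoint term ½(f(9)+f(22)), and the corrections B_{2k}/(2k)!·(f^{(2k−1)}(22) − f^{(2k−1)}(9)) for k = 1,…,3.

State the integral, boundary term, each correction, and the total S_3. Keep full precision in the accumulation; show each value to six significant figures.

∫_9^22 1/x^2 dx evaluates to 0.0656566.
Endpoint term: (f(9) + f(22))/2 = (0.0123457 + 0.00206612)/2 = 0.00720590.
Integral + boundary = 0.0728625.
Order-1 term: 1/12 · (-0.000187829 − (-0.00274348)) = 0.000212971.
Running total after k=1: 0.0730754.
Order-2 term: −1/720 · (-4.65691e-06 − (-0.000406442)) = -5.58035e-07.
Running total after k=2: 0.0730749.
Order-3 term: 1/30240 · (-2.88651e-07 − (-0.000150534)) = 4.96843e-09.

S_3 ≈ 0.0730749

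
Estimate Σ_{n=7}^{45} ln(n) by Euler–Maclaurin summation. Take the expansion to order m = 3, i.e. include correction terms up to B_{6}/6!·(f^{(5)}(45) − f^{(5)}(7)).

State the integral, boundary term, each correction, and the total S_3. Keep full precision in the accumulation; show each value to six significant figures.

Integral: ∫_7^45 ln(x) dx = 119.678.
Endpoint term: (f(7) + f(45))/2 = (1.94591 + 3.80666)/2 = 2.87629.
So far: 122.555.
Correction k=1: B_{2}/2! · (f^{(1)}(45) − f^{(1)}(7)) = 1/12 · (0.0222222 − 0.142857) = -0.0100529.
Running total after k=1: 122.545.
Correction k=2: B_{4}/4! · (f^{(3)}(45) − f^{(3)}(7)) = −1/720 · (2.19479e-05 − 0.00583090) = 8.06799e-06.
Running total after k=2: 122.545.
Correction k=3: B_{6}/6! · (f^{(5)}(45) − f^{(5)}(7)) = 1/30240 · (1.30061e-07 − 0.00142798) = -4.72171e-08.

S_3 ≈ 122.545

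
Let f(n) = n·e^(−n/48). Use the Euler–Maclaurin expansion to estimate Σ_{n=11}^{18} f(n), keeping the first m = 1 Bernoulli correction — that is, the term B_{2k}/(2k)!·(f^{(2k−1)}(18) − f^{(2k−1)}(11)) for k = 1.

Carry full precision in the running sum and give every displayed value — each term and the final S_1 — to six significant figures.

∫_11^18 x·e^(−x/48) dx evaluates to 74.6626.
½[f(11) + f(18)] = ½[8.74716 + 12.3712] = 10.5592.
Integral + boundary = 85.2218.
Order-1 term: 1/12 · (0.429556 − 0.612964) = -0.0152840.

S_1 ≈ 85.2065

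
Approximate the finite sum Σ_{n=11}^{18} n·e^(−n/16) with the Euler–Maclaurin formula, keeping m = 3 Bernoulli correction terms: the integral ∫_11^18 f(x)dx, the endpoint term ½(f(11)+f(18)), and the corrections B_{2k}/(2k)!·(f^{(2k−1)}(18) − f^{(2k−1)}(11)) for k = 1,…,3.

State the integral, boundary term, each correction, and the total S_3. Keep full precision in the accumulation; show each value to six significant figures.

∫_11^18 x·e^(−x/16) dx evaluates to 40.6123.
½[f(11) + f(18)] = ½[5.53115 + 5.84374] = 5.68745.
Integral + boundary = 46.2997.
k=1: B_{2}/(2)! × [f^{(1)}(18) − f^{(1)}(11)] = 1/12 × (-0.0405816 − 0.157135) = -0.0164764.
After k=1: 46.2833.
k=2: B_{4}/(4)! × [f^{(3)}(18) − f^{(3)}(11)] = −1/720 × (0.00237783 − 0.00454218) = 3.00605e-06.
After k=2: 46.2833.
k=3: B_{6}/(6)! × [f^{(5)}(18) − f^{(5)}(11)] = 1/30240 × (1.91960e-05 − 3.30881e-05) = -4.59395e-10.

S_3 ≈ 46.2833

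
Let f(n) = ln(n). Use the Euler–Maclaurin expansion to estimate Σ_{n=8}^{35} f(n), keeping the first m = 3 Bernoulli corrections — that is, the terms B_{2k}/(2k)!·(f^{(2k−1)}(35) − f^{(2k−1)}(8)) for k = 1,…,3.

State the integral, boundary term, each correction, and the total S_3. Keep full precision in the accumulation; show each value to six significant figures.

S_3 ≈ 83.6110

Integral: ∫_8^35 ln(x) dx = 80.8016.
½[f(8) + f(35)] = ½[2.07944 + 3.55535] = 2.81739.
So far: 83.6190.
k=1: B_{2}/(2)! × [f^{(1)}(35) − f^{(1)}(8)] = 1/12 × (0.0285714 − 0.125000) = -0.00803571.
After k=1: 83.6110.
k=2: B_{4}/(4)! × [f^{(3)}(35) − f^{(3)}(8)] = −1/720 × (4.66472e-05 − 0.00390625) = 5.36056e-06.
After k=2: 83.6110.
k=3: B_{6}/(6)! × [f^{(5)}(35) − f^{(5)}(8)] = 1/30240 × (4.56952e-07 − 0.000732422) = -2.42052e-08.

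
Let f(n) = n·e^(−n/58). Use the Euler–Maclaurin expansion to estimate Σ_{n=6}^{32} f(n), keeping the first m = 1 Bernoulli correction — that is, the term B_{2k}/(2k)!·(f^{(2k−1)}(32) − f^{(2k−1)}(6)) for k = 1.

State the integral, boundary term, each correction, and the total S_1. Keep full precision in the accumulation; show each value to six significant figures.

S_1 ≈ 352.579

Integral: ∫_6^32 x·e^(−x/58) dx = 340.705.
Endpoint term: (f(6) + f(32))/2 = (5.41034 + 18.4306)/2 = 11.9205.
Running total after boundary: 352.625.
Order-1 term: 1/12 · (0.258187 − 0.808441) = -0.0458545.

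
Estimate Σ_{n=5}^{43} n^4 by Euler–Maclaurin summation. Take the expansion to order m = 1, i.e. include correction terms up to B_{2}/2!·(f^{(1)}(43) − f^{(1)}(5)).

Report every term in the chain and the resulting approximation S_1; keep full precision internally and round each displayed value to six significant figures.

∫_5^43 x^4 dx evaluates to 2.94011e+07.
½[f(5) + f(43)] = ½[625.000 + 3.41880e+06] = 1.70971e+06.
Running total after boundary: 3.11108e+07.
Correction k=1: B_{2}/2! · (f^{(1)}(43) − f^{(1)}(5)) = 1/12 · (318028 − 500.000) = 26460.7.

S_1 ≈ 3.11372e+07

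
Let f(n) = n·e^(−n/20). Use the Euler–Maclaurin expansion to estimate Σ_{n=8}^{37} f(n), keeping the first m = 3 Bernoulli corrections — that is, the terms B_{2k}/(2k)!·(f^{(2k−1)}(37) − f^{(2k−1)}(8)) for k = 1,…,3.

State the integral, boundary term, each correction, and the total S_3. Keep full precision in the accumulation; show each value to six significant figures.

S_3 ≈ 201.674

The integral term ∫_8^37 x·e^(−x/20) dx = 196.129.
Boundary: ½(f(8) + f(37)) = ½(5.36256 + 5.81778) = 5.59017.
So far: 201.719.
Correction k=1: B_{2}/2! · (f^{(1)}(37) − f^{(1)}(8)) = 1/12 · (-0.133652 − 0.402192) = -0.0446536.
Partial sum through k=1: 201.674.
Correction k=2: B_{4}/4! · (f^{(3)}(37) − f^{(3)}(8)) = −1/720 · (0.000452057 − 0.00435708) = 5.42364e-06.
Partial sum through k=2: 201.674.
Correction k=3: B_{6}/6! · (f^{(5)}(37) − f^{(5)}(8)) = 1/30240 · (3.09561e-06 − 1.92717e-05) = -5.34924e-10.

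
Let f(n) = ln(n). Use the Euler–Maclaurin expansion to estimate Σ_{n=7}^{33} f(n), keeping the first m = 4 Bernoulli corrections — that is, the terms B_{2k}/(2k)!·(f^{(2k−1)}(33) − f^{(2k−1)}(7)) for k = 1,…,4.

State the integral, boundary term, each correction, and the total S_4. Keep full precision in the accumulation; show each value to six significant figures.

∫_7^33 ln(x) dx evaluates to 75.7634.
Endpoint term: (f(7) + f(33))/2 = (1.94591 + 3.49651)/2 = 2.72121.
So far: 78.4846.
Order-1 term: 1/12 · (0.0303030 − 0.142857) = -0.00937951.
After k=1: 78.4752.
Order-2 term: −1/720 · (5.56529e-05 − 0.00583090) = 8.02118e-06.
After k=2: 78.4752.
Order-3 term: 1/30240 · (6.13256e-07 − 0.00142798) = -4.72012e-08.
After k=3: 78.4752.
Order-4 term: −1/1209600 · (1.68941e-08 − 0.000874271) = 7.22763e-10.

S_4 ≈ 78.4752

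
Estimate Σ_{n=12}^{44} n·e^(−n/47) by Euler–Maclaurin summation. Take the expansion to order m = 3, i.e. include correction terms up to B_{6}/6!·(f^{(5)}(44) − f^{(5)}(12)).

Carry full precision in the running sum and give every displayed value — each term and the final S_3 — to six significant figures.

S_3 ≈ 484.261

Integral: ∫_12^44 x·e^(−x/47) dx = 471.032.
½[f(12) + f(44)] = ½[9.29603 + 17.2536] = 13.2748.
Running total after boundary: 484.307.
Correction k=1: B_{2}/2! · (f^{(1)}(44) − f^{(1)}(12)) = 1/12 · (0.0250294 − 0.576881) = -0.0459877.
Running total after k=1: 484.261.
Correction k=2: B_{4}/4! · (f^{(3)}(44) − f^{(3)}(12)) = −1/720 · (0.000366357 − 0.000962526) = 8.28012e-07.
Running total after k=2: 484.261.
Correction k=3: B_{6}/6! · (f^{(5)}(44) − f^{(5)}(12)) = 1/30240 · (3.26566e-07 − 7.53237e-07) = -1.41095e-11.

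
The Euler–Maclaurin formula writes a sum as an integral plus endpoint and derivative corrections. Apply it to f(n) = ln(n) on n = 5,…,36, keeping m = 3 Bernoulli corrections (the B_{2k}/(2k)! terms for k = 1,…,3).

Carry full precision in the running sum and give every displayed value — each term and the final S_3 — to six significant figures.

∫_5^36 ln(x) dx evaluates to 89.9595.
Boundary: ½(f(5) + f(36)) = ½(1.60944 + 3.58352) = 2.59648.
Running total after boundary: 92.5560.
Order-1 term: 1/12 · (0.0277778 − 0.200000) = -0.0143519.
After k=1: 92.5416.
Order-2 term: −1/720 · (4.28669e-05 − 0.0160000) = 2.21627e-05.
After k=2: 92.5416.
Order-3 term: 1/30240 · (3.96916e-07 − 0.00768000) = -2.53955e-07.

S_3 ≈ 92.5416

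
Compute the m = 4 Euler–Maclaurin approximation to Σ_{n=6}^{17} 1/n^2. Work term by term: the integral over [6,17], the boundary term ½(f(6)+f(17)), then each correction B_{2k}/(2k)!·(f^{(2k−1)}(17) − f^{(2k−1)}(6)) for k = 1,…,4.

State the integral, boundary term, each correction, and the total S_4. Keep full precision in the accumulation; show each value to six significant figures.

S_4 ≈ 0.124196

∫_6^17 1/x^2 dx evaluates to 0.107843.
Boundary: ½(f(6) + f(17)) = ½(0.0277778 + 0.00346021) = 0.0156190.
Integral + boundary = 0.123462.
Order-1 term: 1/12 · (-0.000407083 − (-0.00925926)) = 0.000737681.
Running total after k=1: 0.124200.
Order-2 term: −1/720 · (-1.69031e-05 − (-0.00308642)) = -4.26322e-06.
Running total after k=2: 0.124196.
Order-3 term: 1/30240 · (-1.75465e-06 − (-0.00257202)) = 8.49954e-08.
Running total after k=3: 0.124196.
Order-4 term: −1/1209600 · (-3.40001e-07 − (-0.00400091)) = -3.30735e-09.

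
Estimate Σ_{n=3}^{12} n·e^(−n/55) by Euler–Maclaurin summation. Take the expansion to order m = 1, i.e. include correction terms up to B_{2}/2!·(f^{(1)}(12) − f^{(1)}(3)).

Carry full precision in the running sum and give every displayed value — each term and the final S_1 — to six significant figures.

S_1 ≈ 64.2188

∫_3^12 x·e^(−x/55) dx evaluates to 57.9968.
Boundary: ½(f(3) + f(12)) = ½(2.84075 + 9.64775) = 6.24425.
Running total after boundary: 64.2410.
Correction k=1: B_{2}/2! · (f^{(1)}(12) − f^{(1)}(3)) = 1/12 · (0.628566 − 0.895266) = -0.0222250.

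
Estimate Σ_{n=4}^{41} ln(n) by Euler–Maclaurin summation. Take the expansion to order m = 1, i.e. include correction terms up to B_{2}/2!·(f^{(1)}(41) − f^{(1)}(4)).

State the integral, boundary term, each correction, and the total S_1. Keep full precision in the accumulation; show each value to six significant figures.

The integral term ∫_4^41 ln(x) dx = 109.711.
½[f(4) + f(41)] = ½[1.38629 + 3.71357] = 2.54993.
Running total after boundary: 112.261.
Correction k=1: B_{2}/2! · (f^{(1)}(41) − f^{(1)}(4)) = 1/12 · (0.0243902 − 0.250000) = -0.0188008.

S_1 ≈ 112.242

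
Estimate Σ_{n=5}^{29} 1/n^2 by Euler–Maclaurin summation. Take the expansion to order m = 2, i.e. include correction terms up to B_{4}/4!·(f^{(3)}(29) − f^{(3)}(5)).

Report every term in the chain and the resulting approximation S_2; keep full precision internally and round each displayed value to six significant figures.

S_2 ≈ 0.187428

∫_5^29 1/x^2 dx evaluates to 0.165517.
Boundary: ½(f(5) + f(29)) = ½(0.0400000 + 0.00118906) = 0.0205945.
So far: 0.186112.
Correction k=1: B_{2}/2! · (f^{(1)}(29) − f^{(1)}(5)) = 1/12 · (-8.20042e-05 − (-0.0160000)) = 0.00132650.
After k=1: 0.187438.
Correction k=2: B_{4}/4! · (f^{(3)}(29) − f^{(3)}(5)) = −1/720 · (-1.17010e-06 − (-0.00768000)) = -1.06650e-05.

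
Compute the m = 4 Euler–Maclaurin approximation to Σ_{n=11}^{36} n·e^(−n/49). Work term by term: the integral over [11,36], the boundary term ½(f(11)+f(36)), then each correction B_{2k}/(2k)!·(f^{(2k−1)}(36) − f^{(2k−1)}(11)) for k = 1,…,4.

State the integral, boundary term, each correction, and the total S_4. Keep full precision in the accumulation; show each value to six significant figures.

S_4 ≈ 364.071

Integral: ∫_11^36 x·e^(−x/49) dx = 351.084.
½[f(11) + f(36)] = ½[8.78816 + 17.2675] = 13.0278.
Running total after boundary: 364.112.
Order-1 term: 1/12 · (0.127255 − 0.619574) = -0.0410266.
After k=1: 364.071.
Order-2 term: −1/720 · (0.000452544 − 0.000923541) = 6.54161e-07.
After k=2: 364.071.
Order-3 term: 1/30240 · (3.54889e-07 − 6.61821e-07) = -1.01499e-11.
After k=3: 364.071.
Order-4 term: −1/1209600 · (2.17116e-10 − 3.91085e-10) = 1.43823e-16.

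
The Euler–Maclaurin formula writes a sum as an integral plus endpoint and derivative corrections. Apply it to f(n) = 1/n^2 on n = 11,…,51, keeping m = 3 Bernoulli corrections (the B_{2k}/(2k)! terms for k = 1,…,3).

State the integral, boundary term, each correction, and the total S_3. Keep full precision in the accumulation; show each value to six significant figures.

Integral: ∫_11^51 1/x^2 dx = 0.0713012.
Boundary: ½(f(11) + f(51)) = ½(0.00826446 + 0.000384468) = 0.00432447.
Integral + boundary = 0.0756257.
k=1: B_{2}/(2)! × [f^{(1)}(51) − f^{(1)}(11)] = 1/12 × (-1.50772e-05 − (-0.00150263)) = 0.000123963.
Partial sum through k=1: 0.0757497.
k=2: B_{4}/(4)! × [f^{(3)}(51) − f^{(3)}(11)] = −1/720 × (-6.95601e-08 − (-0.000149021)) = -2.06877e-07.
Partial sum through k=2: 0.0757495.
k=3: B_{6}/(6)! × [f^{(5)}(51) − f^{(5)}(11)] = 1/30240 × (-8.02308e-10 − (-3.69474e-05)) = 1.22178e-09.

S_3 ≈ 0.0757495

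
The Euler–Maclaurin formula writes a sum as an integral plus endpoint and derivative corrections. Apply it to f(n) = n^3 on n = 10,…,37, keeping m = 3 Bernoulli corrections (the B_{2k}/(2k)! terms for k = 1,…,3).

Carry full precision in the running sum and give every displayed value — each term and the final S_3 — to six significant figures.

∫_10^37 x^3 dx evaluates to 466040.
Endpoint term: (f(10) + f(37))/2 = (1000.00 + 50653.0)/2 = 25826.5.
Running total after boundary: 491867.
k=1: B_{2}/(2)! × [f^{(1)}(37) − f^{(1)}(10)] = 1/12 × (4107.00 − 300.000) = 317.250.
Partial sum through k=1: 492184.
k=2: B_{4}/(4)! × [f^{(3)}(37) − f^{(3)}(10)] = −1/720 × (6.00000 − 6.00000) = 0.00000.
Partial sum through k=2: 492184.
k=3: B_{6}/(6)! × [f^{(5)}(37) − f^{(5)}(10)] = 1/30240 × (0.00000 − 0.00000) = 0.00000.

S_3 ≈ 492184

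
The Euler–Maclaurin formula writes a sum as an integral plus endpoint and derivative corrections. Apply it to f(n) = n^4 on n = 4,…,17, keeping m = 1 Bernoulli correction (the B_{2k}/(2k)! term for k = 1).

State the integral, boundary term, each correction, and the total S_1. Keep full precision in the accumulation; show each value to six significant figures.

∫_4^17 x^4 dx evaluates to 283767.
Endpoint term: (f(4) + f(17))/2 = (256.000 + 83521.0)/2 = 41888.5.
Integral + boundary = 325655.
Correction k=1: B_{2}/2! · (f^{(1)}(17) − f^{(1)}(4)) = 1/12 · (19652.0 − 256.000) = 1616.33.

S_1 ≈ 327271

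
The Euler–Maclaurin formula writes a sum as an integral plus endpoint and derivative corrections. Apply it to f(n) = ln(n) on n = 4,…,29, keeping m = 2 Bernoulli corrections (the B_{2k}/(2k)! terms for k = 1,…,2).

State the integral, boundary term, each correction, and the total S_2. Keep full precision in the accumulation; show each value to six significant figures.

S_2 ≈ 69.4653

Integral: ∫_4^29 ln(x) dx = 67.1064.
Endpoint term: (f(4) + f(29))/2 = (1.38629 + 3.36730)/2 = 2.37680.
So far: 69.4832.
Correction k=1: B_{2}/2! · (f^{(1)}(29) − f^{(1)}(4)) = 1/12 · (0.0344828 − 0.250000) = -0.0179598.
Partial sum through k=1: 69.4652.
Correction k=2: B_{4}/4! · (f^{(3)}(29) − f^{(3)}(4)) = −1/720 · (8.20042e-05 − 0.0312500) = 4.32889e-05.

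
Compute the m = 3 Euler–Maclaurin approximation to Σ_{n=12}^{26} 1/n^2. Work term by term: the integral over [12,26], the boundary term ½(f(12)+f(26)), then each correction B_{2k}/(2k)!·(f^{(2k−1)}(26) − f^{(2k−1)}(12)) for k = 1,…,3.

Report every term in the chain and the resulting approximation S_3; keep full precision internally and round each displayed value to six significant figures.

S_3 ≈ 0.0491705

∫_12^26 1/x^2 dx evaluates to 0.0448718.
Endpoint term: (f(12) + f(26))/2 = (0.00694444 + 0.00147929)/2 = 0.00421187.
Running total after boundary: 0.0490837.
k=1: B_{2}/(2)! × [f^{(1)}(26) − f^{(1)}(12)] = 1/12 × (-0.000113792 − (-0.00115741)) = 8.69680e-05.
After k=1: 0.0491706.
k=2: B_{4}/(4)! × [f^{(3)}(26) − f^{(3)}(12)] = −1/720 × (-2.01997e-06 − (-9.64506e-05)) = -1.31154e-07.
After k=2: 0.0491705.
k=3: B_{6}/(6)! × [f^{(5)}(26) − f^{(5)}(12)] = 1/30240 × (-8.96436e-08 − (-2.00939e-05)) = 6.61516e-10.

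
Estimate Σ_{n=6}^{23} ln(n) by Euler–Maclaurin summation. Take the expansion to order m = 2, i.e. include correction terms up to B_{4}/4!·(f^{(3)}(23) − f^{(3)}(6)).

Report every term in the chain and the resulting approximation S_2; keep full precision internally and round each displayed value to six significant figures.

The integral term ∫_6^23 ln(x) dx = 44.3658.
Boundary: ½(f(6) + f(23)) = ½(1.79176 + 3.13549) = 2.46363.
So far: 46.8294.
Correction k=1: B_{2}/2! · (f^{(1)}(23) − f^{(1)}(6)) = 1/12 · (0.0434783 − 0.166667) = -0.0102657.
Running total after k=1: 46.8192.
Correction k=2: B_{4}/4! · (f^{(3)}(23) − f^{(3)}(6)) = −1/720 · (0.000164379 − 0.00925926) = 1.26318e-05.

S_2 ≈ 46.8192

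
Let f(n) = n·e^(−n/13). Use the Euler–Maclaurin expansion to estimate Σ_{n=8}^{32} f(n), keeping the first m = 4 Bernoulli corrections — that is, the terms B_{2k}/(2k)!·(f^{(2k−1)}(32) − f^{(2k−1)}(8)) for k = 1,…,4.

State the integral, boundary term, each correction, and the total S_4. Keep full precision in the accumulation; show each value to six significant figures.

∫_8^32 x·e^(−x/13) dx evaluates to 97.6356.
Endpoint term: (f(8) + f(32))/2 = (4.32346 + 2.72972)/2 = 3.52659.
Integral + boundary = 101.162.
k=1: B_{2}/(2)! × [f^{(1)}(32) − f^{(1)}(8)] = 1/12 × (-0.124675 − 0.207859) = -0.0277111.
Partial sum through k=1: 101.134.
k=2: B_{4}/(4)! × [f^{(3)}(32) − f^{(3)}(8)] = −1/720 × (0.000271791 − 0.00762559) = 1.02136e-05.
Partial sum through k=2: 101.134.
k=3: B_{6}/(6)! × [f^{(5)}(32) − f^{(5)}(8)] = 1/30240 × (7.58167e-06 − 8.29660e-05) = -2.49287e-09.
Partial sum through k=3: 101.134.
k=4: B_{8}/(8)! × [f^{(7)}(32) − f^{(7)}(8)] = −1/1209600 × (8.02077e-08 − 7.14853e-07) = 5.24673e-13.

S_4 ≈ 101.134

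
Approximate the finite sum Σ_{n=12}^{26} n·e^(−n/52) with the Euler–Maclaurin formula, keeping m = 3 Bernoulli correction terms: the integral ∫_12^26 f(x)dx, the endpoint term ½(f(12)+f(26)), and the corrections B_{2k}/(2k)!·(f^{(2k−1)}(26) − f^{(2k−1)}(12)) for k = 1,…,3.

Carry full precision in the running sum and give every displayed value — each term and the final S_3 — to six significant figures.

S_3 ≈ 194.709

The integral term ∫_12^26 x·e^(−x/52) dx = 182.086.
Endpoint term: (f(12) + f(26))/2 = (9.52707 + 15.7698)/2 = 12.6484.
So far: 194.735.
Order-1 term: 1/12 · (0.303265 − 0.610710) = -0.0256204.
Running total after k=1: 194.709.
Order-2 term: −1/720 · (0.000560772 − 0.000813075) = 3.50421e-07.
Running total after k=2: 194.709.
Order-3 term: 1/30240 · (3.73295e-07 − 5.17861e-07) = -4.78063e-12.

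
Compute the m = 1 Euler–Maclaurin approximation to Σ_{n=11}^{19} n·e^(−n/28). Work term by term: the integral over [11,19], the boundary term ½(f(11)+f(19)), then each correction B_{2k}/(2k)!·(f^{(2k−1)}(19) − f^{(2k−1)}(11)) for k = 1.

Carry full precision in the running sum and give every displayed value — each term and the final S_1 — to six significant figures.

∫_11^19 x·e^(−x/28) dx evaluates to 69.5756.
½[f(11) + f(19)] = ½[7.42638 + 9.63948] = 8.53293.
So far: 78.1086.
Correction k=1: B_{2}/2! · (f^{(1)}(19) − f^{(1)}(11)) = 1/12 · (0.163074 − 0.409897) = -0.0205686.

S_1 ≈ 78.0880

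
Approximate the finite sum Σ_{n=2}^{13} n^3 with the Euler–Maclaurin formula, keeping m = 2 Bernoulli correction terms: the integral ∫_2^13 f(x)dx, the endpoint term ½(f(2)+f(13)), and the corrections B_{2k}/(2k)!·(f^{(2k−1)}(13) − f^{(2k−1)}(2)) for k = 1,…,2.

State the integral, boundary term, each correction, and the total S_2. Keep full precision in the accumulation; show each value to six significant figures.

∫_2^13 x^3 dx evaluates to 7136.25.
Boundary: ½(f(2) + f(13)) = ½(8.00000 + 2197.00) = 1102.50.
So far: 8238.75.
Correction k=1: B_{2}/2! · (f^{(1)}(13) − f^{(1)}(2)) = 1/12 · (507.000 − 12.0000) = 41.2500.
After k=1: 8280.00.
Correction k=2: B_{4}/4! · (f^{(3)}(13) − f^{(3)}(2)) = −1/720 · (6.00000 − 6.00000) = 0.00000.

S_2 ≈ 8280.00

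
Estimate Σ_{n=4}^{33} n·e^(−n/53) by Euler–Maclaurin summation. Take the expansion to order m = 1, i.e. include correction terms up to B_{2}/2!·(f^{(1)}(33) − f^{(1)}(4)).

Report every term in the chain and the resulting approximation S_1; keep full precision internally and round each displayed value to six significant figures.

S_1 ≈ 366.562

∫_4^33 x·e^(−x/53) dx evaluates to 355.909.
½[f(4) + f(33)] = ½[3.70922 + 17.7053] = 10.7073.
Integral + boundary = 366.616.
k=1: B_{2}/(2)! × [f^{(1)}(33) − f^{(1)}(4)] = 1/12 × (0.202462 − 0.857321) = -0.0545715.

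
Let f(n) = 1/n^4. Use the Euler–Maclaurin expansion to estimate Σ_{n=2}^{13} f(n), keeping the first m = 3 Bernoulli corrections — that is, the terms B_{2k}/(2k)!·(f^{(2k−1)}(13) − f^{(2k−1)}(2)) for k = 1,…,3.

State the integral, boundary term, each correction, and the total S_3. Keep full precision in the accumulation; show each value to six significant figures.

S_3 ≈ 0.0823302

The integral term ∫_2^13 1/x^4 dx = 0.0415149.
Endpoint term: (f(2) + f(13))/2 = (0.0625000 + 3.50128e-05)/2 = 0.0312675.
Running total after boundary: 0.0727825.
k=1: B_{2}/(2)! × [f^{(1)}(13) − f^{(1)}(2)] = 1/12 × (-1.07732e-05 − (-0.125000)) = 0.0104158.
Partial sum through k=1: 0.0831982.
k=2: B_{4}/(4)! × [f^{(3)}(13) − f^{(3)}(2)] = −1/720 × (-1.91240e-06 − (-0.937500)) = -0.00130208.
Partial sum through k=2: 0.0818961.
k=3: B_{6}/(6)! × [f^{(5)}(13) − f^{(5)}(2)] = 1/30240 × (-6.33693e-07 − (-13.1250)) = 0.000434028.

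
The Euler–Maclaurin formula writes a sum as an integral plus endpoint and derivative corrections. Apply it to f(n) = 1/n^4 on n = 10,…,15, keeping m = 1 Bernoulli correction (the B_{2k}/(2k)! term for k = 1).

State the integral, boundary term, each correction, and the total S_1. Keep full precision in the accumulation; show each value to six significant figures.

Integral: ∫_10^15 1/x^4 dx = 0.000234568.
Endpoint term: (f(10) + f(15))/2 = (0.000100000 + 1.97531e-05)/2 = 5.98765e-05.
So far: 0.000294444.
k=1: B_{2}/(2)! × [f^{(1)}(15) − f^{(1)}(10)] = 1/12 × (-5.26749e-06 − (-4.00000e-05)) = 2.89438e-06.

S_1 ≈ 0.000297339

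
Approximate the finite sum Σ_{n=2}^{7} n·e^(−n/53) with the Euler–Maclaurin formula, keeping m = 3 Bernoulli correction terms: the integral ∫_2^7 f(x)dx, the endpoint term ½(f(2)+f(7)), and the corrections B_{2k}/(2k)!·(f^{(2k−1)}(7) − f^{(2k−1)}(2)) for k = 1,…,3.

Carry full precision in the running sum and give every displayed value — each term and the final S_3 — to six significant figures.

The integral term ∫_2^7 x·e^(−x/53) dx = 20.4956.
Boundary: ½(f(2) + f(7)) = ½(1.92593 + 6.13392) = 4.02993.
So far: 24.5255.
Correction k=1: B_{2}/2! · (f^{(1)}(7) − f^{(1)}(2)) = 1/12 · (0.760540 − 0.926629) = -0.0138407.
Partial sum through k=1: 24.5116.
Correction k=2: B_{4}/4! · (f^{(3)}(7) − f^{(3)}(2)) = −1/720 · (0.000894657 − 0.00101551) = 1.67850e-07.
Partial sum through k=2: 24.5116.
Correction k=3: B_{6}/6! · (f^{(5)}(7) − f^{(5)}(2)) = 1/30240 · (5.40606e-07 − 6.05603e-07) = -2.14937e-12.

S_3 ≈ 24.5116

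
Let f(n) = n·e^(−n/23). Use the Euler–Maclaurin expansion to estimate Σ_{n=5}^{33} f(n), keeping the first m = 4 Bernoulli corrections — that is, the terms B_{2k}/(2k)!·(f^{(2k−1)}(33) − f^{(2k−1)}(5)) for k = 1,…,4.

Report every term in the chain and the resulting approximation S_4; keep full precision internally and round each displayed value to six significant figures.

∫_5^33 x·e^(−x/23) dx evaluates to 211.413.
½[f(5) + f(33)] = ½[4.02308 + 7.85952] = 5.94130.
Running total after boundary: 217.354.
Order-1 term: 1/12 · (-0.103551 − 0.629699) = -0.0611041.
Running total after k=1: 217.293.
Order-2 term: −1/720 · (0.000704694 − 0.00423238) = 4.89956e-06.
Running total after k=2: 217.293.
Order-3 term: 1/30240 · (3.03429e-06 − 1.37512e-05) = -3.54396e-10.
Running total after k=3: 217.293.
Order-4 term: −1/1209600 · (8.95358e-09 − 3.68653e-08) = 2.30752e-14.

S_4 ≈ 217.293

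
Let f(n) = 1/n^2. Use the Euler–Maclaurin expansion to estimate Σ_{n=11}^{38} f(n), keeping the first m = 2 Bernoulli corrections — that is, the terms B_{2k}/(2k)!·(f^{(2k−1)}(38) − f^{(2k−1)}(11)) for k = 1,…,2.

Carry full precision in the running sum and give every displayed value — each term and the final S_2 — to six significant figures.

∫_11^38 1/x^2 dx evaluates to 0.0645933.
Endpoint term: (f(11) + f(38))/2 = (0.00826446 + 0.000692521)/2 = 0.00447849.
Integral + boundary = 0.0690718.
Correction k=1: B_{2}/2! · (f^{(1)}(38) − f^{(1)}(11)) = 1/12 · (-3.64485e-05 − (-0.00150263)) = 0.000122182.
After k=1: 0.0691940.
Correction k=2: B_{4}/4! · (f^{(3)}(38) − f^{(3)}(11)) = −1/720 · (-3.02896e-07 − (-0.000149021)) = -2.06553e-07.

S_2 ≈ 0.0691938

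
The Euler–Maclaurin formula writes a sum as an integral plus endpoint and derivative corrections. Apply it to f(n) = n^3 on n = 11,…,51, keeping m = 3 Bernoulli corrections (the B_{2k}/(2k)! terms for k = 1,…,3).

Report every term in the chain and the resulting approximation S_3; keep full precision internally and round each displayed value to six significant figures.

Integral: ∫_11^51 x^3 dx = 1.68764e+06.
Endpoint term: (f(11) + f(51))/2 = (1331.00 + 132651)/2 = 66991.0.
So far: 1.75463e+06.
Order-1 term: 1/12 · (7803.00 − 363.000) = 620.000.
Partial sum through k=1: 1.75525e+06.
Order-2 term: −1/720 · (6.00000 − 6.00000) = 0.00000.
Partial sum through k=2: 1.75525e+06.
Order-3 term: 1/30240 · (0.00000 − 0.00000) = 0.00000.

S_3 ≈ 1.75525e+06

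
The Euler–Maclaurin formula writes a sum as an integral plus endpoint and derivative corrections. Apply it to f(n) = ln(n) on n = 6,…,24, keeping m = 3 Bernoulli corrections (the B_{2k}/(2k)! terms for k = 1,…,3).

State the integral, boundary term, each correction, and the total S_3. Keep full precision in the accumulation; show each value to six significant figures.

S_3 ≈ 49.9972

Integral: ∫_6^24 ln(x) dx = 47.5227.
Endpoint term: (f(6) + f(24))/2 = (1.79176 + 3.17805)/2 = 2.48491.
So far: 50.0076.
k=1: B_{2}/(2)! × [f^{(1)}(24) − f^{(1)}(6)] = 1/12 × (0.0416667 − 0.166667) = -0.0104167.
After k=1: 49.9972.
k=2: B_{4}/(4)! × [f^{(3)}(24) − f^{(3)}(6)] = −1/720 × (0.000144676 − 0.00925926) = 1.26591e-05.
After k=2: 49.9972.
k=3: B_{6}/(6)! × [f^{(5)}(24) − f^{(5)}(6)] = 1/30240 × (3.01408e-06 − 0.00308642) = -1.01964e-07.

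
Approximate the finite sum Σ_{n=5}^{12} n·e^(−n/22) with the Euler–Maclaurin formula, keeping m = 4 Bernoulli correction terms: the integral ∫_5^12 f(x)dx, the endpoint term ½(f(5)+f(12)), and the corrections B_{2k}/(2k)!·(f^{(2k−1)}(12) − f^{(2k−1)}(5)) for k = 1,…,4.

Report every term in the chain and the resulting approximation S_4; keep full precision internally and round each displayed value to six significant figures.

Integral: ∫_5^12 x·e^(−x/22) dx = 39.7173.
½[f(5) + f(12)] = ½[3.98352 + 6.95494] = 5.46923.
Integral + boundary = 45.1865.
Correction k=1: B_{2}/2! · (f^{(1)}(12) − f^{(1)}(5)) = 1/12 · (0.263445 − 0.615634) = -0.0293492.
After k=1: 45.1572.
Correction k=2: B_{4}/4! · (f^{(3)}(12) − f^{(3)}(5)) = −1/720 · (0.00293926 − 0.00456414) = 2.25677e-06.
After k=2: 45.1572.
Correction k=3: B_{6}/6! · (f^{(5)}(12) − f^{(5)}(5)) = 1/30240 · (1.10211e-05 − 1.62320e-05) = -1.72319e-10.
After k=3: 45.1572.
Correction k=4: B_{8}/8! · (f^{(7)}(12) − f^{(7)}(5)) = −1/1209600 · (3.29945e-08 − 4.75909e-08) = 1.20671e-14.

S_4 ≈ 45.1572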